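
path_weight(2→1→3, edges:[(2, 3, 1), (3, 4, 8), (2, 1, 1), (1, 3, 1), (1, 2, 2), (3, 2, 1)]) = w(2→1)=1 + w(1→3)=1
= 2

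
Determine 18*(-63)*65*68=-5012280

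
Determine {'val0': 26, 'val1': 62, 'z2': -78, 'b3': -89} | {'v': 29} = {'val0': 26, 'val1': 62, 'z2': -78, 'b3': -89, 'v': 29}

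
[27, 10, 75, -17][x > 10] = [27, 75]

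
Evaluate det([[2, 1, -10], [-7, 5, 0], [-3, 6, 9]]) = (1)*(2)*det([[5, 0], [6, 9]]) + (-1)*(1)*det([[-7, 0], [-3, 9]]) + (1)*(-10)*det([[-7, 5], [-3, 6]])
= 90 + 63 + 270
= 423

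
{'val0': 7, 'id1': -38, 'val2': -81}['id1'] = -38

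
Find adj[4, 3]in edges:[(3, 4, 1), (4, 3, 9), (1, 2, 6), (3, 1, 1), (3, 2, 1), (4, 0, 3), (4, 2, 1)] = 9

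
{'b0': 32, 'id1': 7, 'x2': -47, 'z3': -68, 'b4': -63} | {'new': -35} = {'b0': 32, 'id1': 7, 'x2': -47, 'z3': -68, 'b4': -63, 'new': -35}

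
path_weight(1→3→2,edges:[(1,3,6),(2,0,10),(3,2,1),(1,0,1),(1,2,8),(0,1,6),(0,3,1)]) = w(1→3)=6 + w(3→2)=1
= 7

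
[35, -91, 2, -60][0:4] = [35, -91, 2, -60]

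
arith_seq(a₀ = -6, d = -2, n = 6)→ [-6, -8, -10, -12, -14, -16]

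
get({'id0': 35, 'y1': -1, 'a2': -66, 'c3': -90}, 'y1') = -1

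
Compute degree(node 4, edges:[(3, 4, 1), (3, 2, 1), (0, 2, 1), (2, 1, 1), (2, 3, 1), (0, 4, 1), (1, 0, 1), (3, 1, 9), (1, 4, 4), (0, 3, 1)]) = incident: (3,4), (0,4), (1,4)
= 3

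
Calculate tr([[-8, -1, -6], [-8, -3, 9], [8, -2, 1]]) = diagonal: (-8) + (-3) + 1
= -10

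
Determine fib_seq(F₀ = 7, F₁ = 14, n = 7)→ [7, 14, 21, 35, 56, 91, 147]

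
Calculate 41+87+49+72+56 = 305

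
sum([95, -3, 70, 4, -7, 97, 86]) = 342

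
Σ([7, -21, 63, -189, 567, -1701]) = 7 + -21 + 63 + -189 + 567 + -1701
= -1274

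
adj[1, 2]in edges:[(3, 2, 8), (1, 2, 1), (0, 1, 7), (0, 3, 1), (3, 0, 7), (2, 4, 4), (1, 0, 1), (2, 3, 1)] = 1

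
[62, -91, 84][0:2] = [62, -91]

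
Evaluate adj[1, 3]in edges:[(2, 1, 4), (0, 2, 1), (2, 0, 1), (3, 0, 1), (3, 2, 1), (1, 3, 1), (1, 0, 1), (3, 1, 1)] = 1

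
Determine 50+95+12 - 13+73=217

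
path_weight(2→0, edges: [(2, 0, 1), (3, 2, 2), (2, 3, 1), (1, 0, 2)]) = 1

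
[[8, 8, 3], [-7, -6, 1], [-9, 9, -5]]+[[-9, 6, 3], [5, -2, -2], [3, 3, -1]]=[[-1, 14, 6], [-2, -8, -1], [-6, 12, -6]]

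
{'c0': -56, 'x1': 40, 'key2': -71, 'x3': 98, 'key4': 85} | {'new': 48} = {'c0': -56, 'x1': 40, 'key2': -71, 'x3': 98, 'key4': 85, 'new': 48}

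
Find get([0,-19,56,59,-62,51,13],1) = -19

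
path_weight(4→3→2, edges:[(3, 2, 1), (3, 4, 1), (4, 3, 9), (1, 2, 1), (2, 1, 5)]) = 10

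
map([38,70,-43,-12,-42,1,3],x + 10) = [48, 80, -33, -2, -32, 11, 13]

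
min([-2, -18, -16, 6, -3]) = -18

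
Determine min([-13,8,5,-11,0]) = -13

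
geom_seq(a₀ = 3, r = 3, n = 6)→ [3, 9, 27, 81, 243, 729]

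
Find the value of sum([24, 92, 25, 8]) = 149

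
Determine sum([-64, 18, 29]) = -17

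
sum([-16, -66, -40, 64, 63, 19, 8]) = (-16) + (-66) + (-40) + 64 + 63 + 19 + 8
= 32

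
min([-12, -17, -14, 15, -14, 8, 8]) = -17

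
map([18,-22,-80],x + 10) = 18+10=28, -22+10=-12, -80+10=-70
= [28, -12, -70]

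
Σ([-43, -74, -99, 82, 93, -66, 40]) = -67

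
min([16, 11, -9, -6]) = -9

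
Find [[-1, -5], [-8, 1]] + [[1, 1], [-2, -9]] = [[0, -4], [-10, -8]]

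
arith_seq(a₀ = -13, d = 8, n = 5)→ a_0 = -13 + 0*8 = -13
a_1 = -13 + 1*8 = -5
a_2 = -13 + 2*8 = 3
...
= [-13, -5, 3, 11, 19]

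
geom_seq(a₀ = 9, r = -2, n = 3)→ [9, -18, 36]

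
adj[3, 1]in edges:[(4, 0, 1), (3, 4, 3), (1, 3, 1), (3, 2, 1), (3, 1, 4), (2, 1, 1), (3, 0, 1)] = 4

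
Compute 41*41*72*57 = 6898824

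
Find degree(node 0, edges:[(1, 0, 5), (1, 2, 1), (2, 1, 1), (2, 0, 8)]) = incident: (1,0), (2,0)
= 2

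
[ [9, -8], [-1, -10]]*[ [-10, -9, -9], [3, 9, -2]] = C[0][0] = (9)*(-10) + (-8)*(3) = -114
C[0][1] = (9)*(-9) + (-8)*(9) = -153
C[0][2] = (9)*(-9) + (-8)*(-2) = -65
C[1][0] = (-1)*(-10) + (-10)*(3) = -20
C[1][1] = (-1)*(-9) + (-10)*(9) = -81
C[1][2] = (-1)*(-9) + (-10)*(-2) = 29
= [[-114, -153, -65], [-20, -81, 29]]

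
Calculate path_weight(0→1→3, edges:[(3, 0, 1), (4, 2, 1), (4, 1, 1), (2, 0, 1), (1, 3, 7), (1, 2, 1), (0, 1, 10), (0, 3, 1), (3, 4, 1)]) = 17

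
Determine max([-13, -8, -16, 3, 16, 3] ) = 16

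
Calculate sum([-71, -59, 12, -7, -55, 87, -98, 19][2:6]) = 37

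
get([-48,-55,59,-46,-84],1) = -55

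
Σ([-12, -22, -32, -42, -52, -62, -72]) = -294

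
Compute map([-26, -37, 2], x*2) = [-52, -74, 4]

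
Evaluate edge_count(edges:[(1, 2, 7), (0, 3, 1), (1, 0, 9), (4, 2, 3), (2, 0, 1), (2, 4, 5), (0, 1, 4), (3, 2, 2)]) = 8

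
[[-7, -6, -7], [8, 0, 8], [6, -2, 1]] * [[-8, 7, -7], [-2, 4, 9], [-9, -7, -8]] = [[131, -24, 51], [-136, 0, -120], [-53, 27, -68]]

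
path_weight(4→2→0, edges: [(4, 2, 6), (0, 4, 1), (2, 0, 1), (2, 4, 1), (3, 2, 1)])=7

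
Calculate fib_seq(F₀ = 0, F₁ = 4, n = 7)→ F_2 = F_1 + F_0 = 4
F_3 = F_2 + F_1 = 8
F_4 = F_3 + F_2 = 12
...
= [0, 4, 4, 8, 12, 20, 32]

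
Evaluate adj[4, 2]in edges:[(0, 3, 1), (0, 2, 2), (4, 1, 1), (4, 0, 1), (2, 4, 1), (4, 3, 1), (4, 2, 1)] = 1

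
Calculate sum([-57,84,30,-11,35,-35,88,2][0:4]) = 46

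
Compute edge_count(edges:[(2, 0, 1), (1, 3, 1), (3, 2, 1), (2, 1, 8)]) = 4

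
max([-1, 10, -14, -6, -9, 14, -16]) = 14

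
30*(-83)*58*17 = -2455140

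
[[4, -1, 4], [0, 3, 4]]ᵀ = [[4, 0], [-1, 3], [4, 4]]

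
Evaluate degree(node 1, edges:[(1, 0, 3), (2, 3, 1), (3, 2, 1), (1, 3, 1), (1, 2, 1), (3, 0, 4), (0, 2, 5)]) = 3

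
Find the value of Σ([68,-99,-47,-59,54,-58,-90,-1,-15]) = 68 + (-99) + (-47) + (-59) + 54 + (-58) + (-90) + (-1) + (-15)
= -247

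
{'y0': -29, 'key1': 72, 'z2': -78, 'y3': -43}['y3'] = -43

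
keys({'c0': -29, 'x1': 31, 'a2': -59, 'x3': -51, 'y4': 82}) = ['c0', 'x1', 'a2', 'x3', 'y4']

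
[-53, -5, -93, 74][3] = 74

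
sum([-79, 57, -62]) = -84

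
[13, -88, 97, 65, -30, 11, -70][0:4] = [13, -88, 97, 65]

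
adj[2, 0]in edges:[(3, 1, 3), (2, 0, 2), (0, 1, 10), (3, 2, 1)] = 2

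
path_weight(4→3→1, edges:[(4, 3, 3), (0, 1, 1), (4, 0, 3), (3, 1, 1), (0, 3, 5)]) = 4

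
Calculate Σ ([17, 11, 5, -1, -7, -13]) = 12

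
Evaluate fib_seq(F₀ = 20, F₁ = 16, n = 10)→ [20, 16, 36, 52, 88, 140, 228, 368, 596, 964]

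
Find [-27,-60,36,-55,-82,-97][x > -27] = [36]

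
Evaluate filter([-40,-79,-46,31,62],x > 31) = keep x where x > 31: -40✗, -79✗, -46✗, 31✗, 62✓
= [62]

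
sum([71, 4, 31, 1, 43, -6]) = 71 + 4 + 31 + 1 + 43 + (-6)
= 144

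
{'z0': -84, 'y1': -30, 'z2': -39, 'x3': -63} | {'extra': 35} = {'z0': -84, 'y1': -30, 'z2': -39, 'x3': -63, 'extra': 35}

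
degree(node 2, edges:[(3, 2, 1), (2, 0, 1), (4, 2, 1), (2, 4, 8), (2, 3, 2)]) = incident: (3,2), (2,0), (4,2), (2,4), (2,3)
= 5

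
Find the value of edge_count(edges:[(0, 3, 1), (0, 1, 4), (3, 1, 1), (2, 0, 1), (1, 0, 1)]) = 5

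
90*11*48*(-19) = -902880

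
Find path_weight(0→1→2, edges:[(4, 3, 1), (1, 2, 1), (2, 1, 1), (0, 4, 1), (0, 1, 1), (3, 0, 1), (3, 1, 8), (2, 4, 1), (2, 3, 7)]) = 2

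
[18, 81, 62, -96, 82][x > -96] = [18, 81, 62, 82]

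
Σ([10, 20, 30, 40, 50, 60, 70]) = 280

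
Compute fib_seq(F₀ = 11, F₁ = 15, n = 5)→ [11, 15, 26, 41, 67]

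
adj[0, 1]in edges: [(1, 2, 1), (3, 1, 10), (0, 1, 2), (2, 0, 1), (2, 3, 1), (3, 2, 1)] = 2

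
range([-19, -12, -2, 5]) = 24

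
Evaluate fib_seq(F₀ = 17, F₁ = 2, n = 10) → [17, 2, 19, 21, 40, 61, 101, 162, 263, 425]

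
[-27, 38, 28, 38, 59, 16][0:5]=[-27, 38, 28, 38, 59]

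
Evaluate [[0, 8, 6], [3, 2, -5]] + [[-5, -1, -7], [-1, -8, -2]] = [[-5, 7, -1], [2, -6, -7]]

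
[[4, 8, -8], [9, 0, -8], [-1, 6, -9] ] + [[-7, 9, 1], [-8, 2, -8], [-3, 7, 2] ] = [[-3, 17, -7], [1, 2, -16], [-4, 13, -7]]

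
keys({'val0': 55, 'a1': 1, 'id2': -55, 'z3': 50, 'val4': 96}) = ['val0', 'a1', 'id2', 'z3', 'val4']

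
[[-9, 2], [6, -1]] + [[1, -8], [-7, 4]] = [[-8, -6], [-1, 3]]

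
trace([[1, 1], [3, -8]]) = -7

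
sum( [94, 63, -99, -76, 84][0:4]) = -18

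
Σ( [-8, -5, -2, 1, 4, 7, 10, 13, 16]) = (-8) + (-5) + (-2) + 1 + 4 + 7 + 10 + 13 + 16
= 36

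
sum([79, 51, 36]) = 79 + 51 + 36
= 166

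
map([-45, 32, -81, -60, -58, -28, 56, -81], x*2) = -45*2=-90, 32*2=64, -81*2=-162, -60*2=-120, -58*2=-116, -28*2=-56, 56*2=112, -81*2=-162
= [-90, 64, -162, -120, -116, -56, 112, -162]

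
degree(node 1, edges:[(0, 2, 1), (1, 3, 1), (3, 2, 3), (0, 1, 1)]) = 2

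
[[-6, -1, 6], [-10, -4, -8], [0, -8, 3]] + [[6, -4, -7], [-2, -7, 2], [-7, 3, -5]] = [[0, -5, -1], [-12, -11, -6], [-7, -5, -2]]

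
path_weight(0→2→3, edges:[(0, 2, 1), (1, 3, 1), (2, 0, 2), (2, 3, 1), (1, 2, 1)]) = w(0→2)=1 + w(2→3)=1
= 2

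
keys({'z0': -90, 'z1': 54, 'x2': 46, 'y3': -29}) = ['z0', 'z1', 'x2', 'y3']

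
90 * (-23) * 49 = -101430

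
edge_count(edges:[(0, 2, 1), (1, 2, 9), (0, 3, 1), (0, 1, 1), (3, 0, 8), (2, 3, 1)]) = 6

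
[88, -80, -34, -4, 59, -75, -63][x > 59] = [88]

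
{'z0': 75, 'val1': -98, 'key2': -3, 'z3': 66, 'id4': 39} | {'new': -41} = {'z0': 75, 'val1': -98, 'key2': -3, 'z3': 66, 'id4': 39, 'new': -41}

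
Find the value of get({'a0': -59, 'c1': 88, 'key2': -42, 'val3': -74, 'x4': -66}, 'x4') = -66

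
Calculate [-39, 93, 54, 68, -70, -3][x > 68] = [93]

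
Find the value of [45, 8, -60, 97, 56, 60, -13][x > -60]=keep x where x > -60: 45✓, 8✓, -60✗, 97✓, 56✓, 60✓, -13✓
= [45, 8, 97, 56, 60, -13]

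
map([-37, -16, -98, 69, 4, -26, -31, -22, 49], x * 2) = [-74, -32, -196, 138, 8, -52, -62, -44, 98]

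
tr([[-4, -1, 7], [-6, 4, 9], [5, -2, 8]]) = 8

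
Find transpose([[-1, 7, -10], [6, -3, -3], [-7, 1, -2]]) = [[-1, 6, -7], [7, -3, 1], [-10, -3, -2]]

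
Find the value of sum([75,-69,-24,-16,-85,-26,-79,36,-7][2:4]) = -40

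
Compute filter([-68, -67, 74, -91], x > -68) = [-67, 74]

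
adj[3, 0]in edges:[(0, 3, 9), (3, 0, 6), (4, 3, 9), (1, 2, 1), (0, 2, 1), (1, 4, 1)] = 6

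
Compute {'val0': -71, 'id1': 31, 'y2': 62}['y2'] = 62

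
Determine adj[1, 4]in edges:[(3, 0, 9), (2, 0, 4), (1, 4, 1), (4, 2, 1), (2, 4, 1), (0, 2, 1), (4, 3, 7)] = 1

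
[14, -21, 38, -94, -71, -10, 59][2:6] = [38, -94, -71, -10]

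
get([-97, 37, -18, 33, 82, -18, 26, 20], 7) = 20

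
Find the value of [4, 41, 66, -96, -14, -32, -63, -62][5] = -32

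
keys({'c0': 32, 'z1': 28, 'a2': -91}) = ['c0', 'z1', 'a2']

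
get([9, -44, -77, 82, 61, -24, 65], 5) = -24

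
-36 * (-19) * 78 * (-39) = -2080728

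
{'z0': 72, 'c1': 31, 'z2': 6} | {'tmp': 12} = {'z0': 72, 'c1': 31, 'z2': 6, 'tmp': 12}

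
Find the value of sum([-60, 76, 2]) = (-60) + 76 + 2
= 18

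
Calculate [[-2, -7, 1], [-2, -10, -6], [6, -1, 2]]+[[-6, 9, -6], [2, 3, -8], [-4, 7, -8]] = [[-8, 2, -5], [0, -7, -14], [2, 6, -6]]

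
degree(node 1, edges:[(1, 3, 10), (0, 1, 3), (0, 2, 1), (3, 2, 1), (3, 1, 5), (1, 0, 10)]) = 4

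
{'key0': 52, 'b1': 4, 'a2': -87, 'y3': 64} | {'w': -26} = {'key0': 52, 'b1': 4, 'a2': -87, 'y3': 64, 'w': -26}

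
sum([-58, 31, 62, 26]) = (-58) + 31 + 62 + 26
= 61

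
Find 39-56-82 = -99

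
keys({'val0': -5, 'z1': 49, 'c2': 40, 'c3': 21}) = ['val0', 'z1', 'c2', 'c3']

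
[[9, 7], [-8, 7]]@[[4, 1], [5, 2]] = [[71, 23], [3, 6]]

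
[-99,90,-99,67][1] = 90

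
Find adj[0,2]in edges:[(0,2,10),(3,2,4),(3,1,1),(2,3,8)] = 10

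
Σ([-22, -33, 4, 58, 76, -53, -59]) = (-22) + (-33) + 4 + 58 + 76 + (-53) + (-59)
= -29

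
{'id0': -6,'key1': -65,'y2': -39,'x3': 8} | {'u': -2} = {'id0': -6, 'key1': -65, 'y2': -39, 'x3': 8, 'u': -2}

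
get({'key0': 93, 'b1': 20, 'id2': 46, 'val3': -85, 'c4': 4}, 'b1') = 20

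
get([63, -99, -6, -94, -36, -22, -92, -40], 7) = -40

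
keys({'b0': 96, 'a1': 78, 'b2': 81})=['b0', 'a1', 'b2']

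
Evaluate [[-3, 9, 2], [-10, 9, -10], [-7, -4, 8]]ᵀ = [[-3, -10, -7], [9, 9, -4], [2, -10, 8]]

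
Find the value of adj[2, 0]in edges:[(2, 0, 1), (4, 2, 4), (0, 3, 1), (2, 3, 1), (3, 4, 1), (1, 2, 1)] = 1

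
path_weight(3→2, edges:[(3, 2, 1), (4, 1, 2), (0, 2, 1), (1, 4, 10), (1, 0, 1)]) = 1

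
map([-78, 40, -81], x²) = [6084, 1600, 6561]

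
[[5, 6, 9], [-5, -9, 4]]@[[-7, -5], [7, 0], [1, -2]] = C[0][0] = (5)*(-7) + (6)*(7) + (9)*(1) = 16
C[0][1] = (5)*(-5) + (6)*(0) + (9)*(-2) = -43
C[1][0] = (-5)*(-7) + (-9)*(7) + (4)*(1) = -24
C[1][1] = (-5)*(-5) + (-9)*(0) + (4)*(-2) = 17
= [[16, -43], [-24, 17]]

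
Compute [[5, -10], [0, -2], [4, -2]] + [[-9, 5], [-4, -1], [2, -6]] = [[-4, -5], [-4, -3], [6, -8]]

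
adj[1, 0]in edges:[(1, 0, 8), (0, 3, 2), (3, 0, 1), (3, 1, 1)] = 8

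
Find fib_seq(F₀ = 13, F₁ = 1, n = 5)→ F_2 = F_1 + F_0 = 14
F_3 = F_2 + F_1 = 15
F_4 = F_3 + F_2 = 29
= [13, 1, 14, 15, 29]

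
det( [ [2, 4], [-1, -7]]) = -10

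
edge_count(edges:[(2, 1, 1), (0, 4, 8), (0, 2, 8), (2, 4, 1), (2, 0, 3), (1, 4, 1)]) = 6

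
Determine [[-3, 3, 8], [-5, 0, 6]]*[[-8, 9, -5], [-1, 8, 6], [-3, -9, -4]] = [[-3, -75, 1], [22, -99, 1]]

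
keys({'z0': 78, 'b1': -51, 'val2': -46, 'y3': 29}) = ['z0', 'b1', 'val2', 'y3']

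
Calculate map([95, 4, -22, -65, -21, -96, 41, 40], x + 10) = [105, 14, -12, -55, -11, -86, 51, 50]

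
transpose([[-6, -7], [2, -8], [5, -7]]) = [[-6, 2, 5], [-7, -8, -7]]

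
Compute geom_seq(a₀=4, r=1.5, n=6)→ a_0 = 4*1.5^0 = 4.0
a_1 = 4*1.5^1 = 6.0
a_2 = 4*1.5^2 = 9.0
...
= [4.0, 6.0, 9.0, 13.5, 20.25, 30.375]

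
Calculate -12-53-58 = -123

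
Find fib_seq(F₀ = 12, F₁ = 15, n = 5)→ [12, 15, 27, 42, 69]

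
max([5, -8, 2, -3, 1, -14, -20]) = 5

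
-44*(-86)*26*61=6001424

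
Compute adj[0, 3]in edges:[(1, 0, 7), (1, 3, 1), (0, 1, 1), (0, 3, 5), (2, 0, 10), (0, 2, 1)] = 5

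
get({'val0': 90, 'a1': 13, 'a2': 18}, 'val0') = 90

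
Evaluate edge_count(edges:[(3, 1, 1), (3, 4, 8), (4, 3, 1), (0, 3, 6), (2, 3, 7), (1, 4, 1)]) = 6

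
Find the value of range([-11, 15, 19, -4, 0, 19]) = 30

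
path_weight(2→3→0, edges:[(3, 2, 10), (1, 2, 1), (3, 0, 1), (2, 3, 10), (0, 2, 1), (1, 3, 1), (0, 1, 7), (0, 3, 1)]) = w(2→3)=10 + w(3→0)=1
= 11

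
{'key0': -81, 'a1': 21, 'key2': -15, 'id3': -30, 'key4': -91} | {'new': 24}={'key0': -81, 'a1': 21, 'key2': -15, 'id3': -30, 'key4': -91, 'new': 24}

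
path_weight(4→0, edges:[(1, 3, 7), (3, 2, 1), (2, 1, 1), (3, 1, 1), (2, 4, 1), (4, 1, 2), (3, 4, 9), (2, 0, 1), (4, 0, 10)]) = w(4→0)=10
= 10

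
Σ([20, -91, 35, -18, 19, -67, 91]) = 20 + (-91) + 35 + (-18) + 19 + (-67) + 91
= -11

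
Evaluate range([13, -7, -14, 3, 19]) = 33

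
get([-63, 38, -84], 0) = -63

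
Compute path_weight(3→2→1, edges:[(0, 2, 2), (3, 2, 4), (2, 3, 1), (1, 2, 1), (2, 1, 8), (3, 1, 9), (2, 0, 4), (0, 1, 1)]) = w(3→2)=4 + w(2→1)=8
= 12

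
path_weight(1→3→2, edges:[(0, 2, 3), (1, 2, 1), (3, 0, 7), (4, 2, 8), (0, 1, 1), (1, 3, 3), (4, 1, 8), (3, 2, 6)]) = w(1→3)=3 + w(3→2)=6
= 9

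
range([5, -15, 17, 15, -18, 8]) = 35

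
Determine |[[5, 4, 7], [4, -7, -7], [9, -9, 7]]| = -735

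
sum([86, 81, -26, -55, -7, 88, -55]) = 86 + 81 + (-26) + (-55) + (-7) + 88 + (-55)
= 112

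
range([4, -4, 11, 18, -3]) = 22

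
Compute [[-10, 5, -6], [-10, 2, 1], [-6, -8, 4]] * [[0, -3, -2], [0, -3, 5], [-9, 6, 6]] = [[54, -21, 9], [-9, 30, 36], [-36, 66, -4]]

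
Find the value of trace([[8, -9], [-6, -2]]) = 6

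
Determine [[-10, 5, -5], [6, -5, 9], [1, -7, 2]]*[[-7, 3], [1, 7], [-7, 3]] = C[0][0] = (-10)*(-7) + (5)*(1) + (-5)*(-7) = 110
C[0][1] = (-10)*(3) + (5)*(7) + (-5)*(3) = -10
C[1][0] = (6)*(-7) + (-5)*(1) + (9)*(-7) = -110
C[1][1] = (6)*(3) + (-5)*(7) + (9)*(3) = 10
C[2][0] = (1)*(-7) + (-7)*(1) + (2)*(-7) = -28
C[2][1] = (1)*(3) + (-7)*(7) + (2)*(3) = -40
= [[110, -10], [-110, 10], [-28, -40]]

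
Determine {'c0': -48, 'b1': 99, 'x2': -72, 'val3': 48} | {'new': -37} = {'c0': -48, 'b1': 99, 'x2': -72, 'val3': 48, 'new': -37}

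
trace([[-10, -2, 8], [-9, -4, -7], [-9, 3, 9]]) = -5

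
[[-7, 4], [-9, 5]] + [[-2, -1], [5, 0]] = [[-9, 3], [-4, 5]]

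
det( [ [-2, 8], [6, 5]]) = -58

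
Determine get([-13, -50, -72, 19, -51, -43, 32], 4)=-51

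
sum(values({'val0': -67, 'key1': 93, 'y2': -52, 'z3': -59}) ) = -85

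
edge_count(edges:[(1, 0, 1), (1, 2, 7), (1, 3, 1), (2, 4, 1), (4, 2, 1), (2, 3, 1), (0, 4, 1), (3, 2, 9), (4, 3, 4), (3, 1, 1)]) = 10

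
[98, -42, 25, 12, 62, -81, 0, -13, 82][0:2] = [98, -42]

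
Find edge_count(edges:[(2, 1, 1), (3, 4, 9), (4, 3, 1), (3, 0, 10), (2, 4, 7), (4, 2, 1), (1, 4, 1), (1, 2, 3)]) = 8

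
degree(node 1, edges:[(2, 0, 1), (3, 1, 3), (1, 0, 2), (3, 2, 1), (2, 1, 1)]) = incident: (3,1), (1,0), (2,1)
= 3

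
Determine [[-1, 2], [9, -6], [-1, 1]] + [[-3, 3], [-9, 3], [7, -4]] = [[-4, 5], [0, -3], [6, -3]]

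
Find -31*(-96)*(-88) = -261888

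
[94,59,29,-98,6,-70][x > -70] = keep x where x > -70: 94✓, 59✓, 29✓, -98✗, 6✓, -70✗
= [94, 59, 29, 6]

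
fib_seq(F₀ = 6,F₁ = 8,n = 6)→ F_2 = F_1 + F_0 = 14
F_3 = F_2 + F_1 = 22
F_4 = F_3 + F_2 = 36
...
= [6, 8, 14, 22, 36, 58]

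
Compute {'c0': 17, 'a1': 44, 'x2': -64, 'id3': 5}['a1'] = 44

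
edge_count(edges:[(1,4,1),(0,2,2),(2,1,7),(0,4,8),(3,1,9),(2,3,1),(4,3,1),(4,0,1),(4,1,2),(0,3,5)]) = 10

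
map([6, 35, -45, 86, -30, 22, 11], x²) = (6)²=36, (35)²=1225, (-45)²=2025, (86)²=7396, (-30)²=900, (22)²=484, (11)²=121
= [36, 1225, 2025, 7396, 900, 484, 121]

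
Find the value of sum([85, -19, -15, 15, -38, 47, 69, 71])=215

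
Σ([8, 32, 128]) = 168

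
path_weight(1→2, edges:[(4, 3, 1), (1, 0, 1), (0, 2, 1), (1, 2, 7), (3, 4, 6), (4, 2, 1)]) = 7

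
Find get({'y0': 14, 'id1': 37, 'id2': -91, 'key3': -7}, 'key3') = -7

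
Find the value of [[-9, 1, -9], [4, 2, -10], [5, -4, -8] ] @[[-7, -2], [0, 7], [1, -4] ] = [[54, 61], [-38, 46], [-43, -6]]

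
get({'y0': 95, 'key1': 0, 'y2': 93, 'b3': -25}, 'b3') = -25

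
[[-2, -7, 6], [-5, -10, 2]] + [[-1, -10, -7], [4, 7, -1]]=[[-3, -17, -1], [-1, -3, 1]]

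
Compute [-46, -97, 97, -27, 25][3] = -27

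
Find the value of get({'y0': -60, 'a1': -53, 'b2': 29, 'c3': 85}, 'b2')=29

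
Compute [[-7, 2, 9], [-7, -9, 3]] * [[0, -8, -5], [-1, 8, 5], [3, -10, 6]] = C[0][0] = (-7)*(0) + (2)*(-1) + (9)*(3) = 25
C[0][1] = (-7)*(-8) + (2)*(8) + (9)*(-10) = -18
C[0][2] = (-7)*(-5) + (2)*(5) + (9)*(6) = 99
C[1][0] = (-7)*(0) + (-9)*(-1) + (3)*(3) = 18
C[1][1] = (-7)*(-8) + (-9)*(8) + (3)*(-10) = -46
C[1][2] = (-7)*(-5) + (-9)*(5) + (3)*(6) = 8
= [[25, -18, 99], [18, -46, 8]]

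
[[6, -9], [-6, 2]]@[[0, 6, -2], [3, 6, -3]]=C[0][0] = (6)*(0) + (-9)*(3) = -27
C[0][1] = (6)*(6) + (-9)*(6) = -18
C[0][2] = (6)*(-2) + (-9)*(-3) = 15
C[1][0] = (-6)*(0) + (2)*(3) = 6
C[1][1] = (-6)*(6) + (2)*(6) = -24
C[1][2] = (-6)*(-2) + (2)*(-3) = 6
= [[-27, -18, 15], [6, -24, 6]]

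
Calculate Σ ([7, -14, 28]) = 7 + -14 + 28
= 21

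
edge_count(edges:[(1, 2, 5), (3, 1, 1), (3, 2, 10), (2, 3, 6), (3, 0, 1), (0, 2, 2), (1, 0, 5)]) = 7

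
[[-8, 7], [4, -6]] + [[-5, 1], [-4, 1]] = [[-13, 8], [0, -5]]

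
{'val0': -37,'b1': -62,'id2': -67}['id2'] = -67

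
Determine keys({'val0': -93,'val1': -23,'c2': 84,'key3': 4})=['val0', 'val1', 'c2', 'key3']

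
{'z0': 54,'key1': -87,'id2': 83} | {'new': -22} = {'z0': 54, 'key1': -87, 'id2': 83, 'new': -22}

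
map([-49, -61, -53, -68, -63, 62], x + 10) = -49+10=-39, -61+10=-51, -53+10=-43, -68+10=-58, -63+10=-53, 62+10=72
= [-39, -51, -43, -58, -53, 72]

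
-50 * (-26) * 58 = 75400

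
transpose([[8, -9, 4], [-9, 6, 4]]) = [[8, -9], [-9, 6], [4, 4]]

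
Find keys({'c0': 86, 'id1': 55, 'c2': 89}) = ['c0', 'id1', 'c2']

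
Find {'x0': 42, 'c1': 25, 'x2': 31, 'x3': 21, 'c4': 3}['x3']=21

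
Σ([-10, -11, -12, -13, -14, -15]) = -75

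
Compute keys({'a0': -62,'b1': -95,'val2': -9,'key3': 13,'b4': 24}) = ['a0', 'b1', 'val2', 'key3', 'b4']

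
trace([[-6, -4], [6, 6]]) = diagonal: (-6) + 6
= 0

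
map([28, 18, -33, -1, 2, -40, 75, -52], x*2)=[56, 36, -66, -2, 4, -80, 150, -104]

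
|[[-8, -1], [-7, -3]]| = 17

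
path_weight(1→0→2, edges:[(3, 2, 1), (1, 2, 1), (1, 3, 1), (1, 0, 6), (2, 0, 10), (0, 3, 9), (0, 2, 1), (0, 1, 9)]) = w(1→0)=6 + w(0→2)=1
= 7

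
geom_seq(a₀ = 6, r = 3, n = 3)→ a_0 = 6*3^0 = 6
a_1 = 6*3^1 = 18
a_2 = 6*3^2 = 54
= [6, 18, 54]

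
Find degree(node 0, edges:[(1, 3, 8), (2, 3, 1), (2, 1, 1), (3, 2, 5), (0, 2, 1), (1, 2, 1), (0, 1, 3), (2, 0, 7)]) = 3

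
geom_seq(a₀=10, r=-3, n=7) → a_0 = 10*(-3)^0 = 10
a_1 = 10*(-3)^1 = -30
a_2 = 10*(-3)^2 = 90
...
= [10, -30, 90, -270, 810, -2430, 7290]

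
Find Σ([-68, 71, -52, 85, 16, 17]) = 69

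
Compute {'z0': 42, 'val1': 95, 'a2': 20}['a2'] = 20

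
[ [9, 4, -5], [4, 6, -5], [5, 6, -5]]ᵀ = [[9, 4, 5], [4, 6, 6], [-5, -5, -5]]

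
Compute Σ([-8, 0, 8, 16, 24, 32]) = (-8) + 0 + 8 + 16 + 24 + 32
= 72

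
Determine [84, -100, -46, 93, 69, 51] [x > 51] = [84, 93, 69]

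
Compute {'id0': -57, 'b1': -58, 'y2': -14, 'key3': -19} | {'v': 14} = {'id0': -57, 'b1': -58, 'y2': -14, 'key3': -19, 'v': 14}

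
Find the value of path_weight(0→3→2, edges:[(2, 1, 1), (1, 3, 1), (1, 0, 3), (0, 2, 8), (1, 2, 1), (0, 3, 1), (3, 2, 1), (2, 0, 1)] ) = 2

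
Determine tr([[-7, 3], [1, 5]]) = -2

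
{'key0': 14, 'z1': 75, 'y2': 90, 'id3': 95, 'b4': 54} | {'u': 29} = {'key0': 14, 'z1': 75, 'y2': 90, 'id3': 95, 'b4': 54, 'u': 29}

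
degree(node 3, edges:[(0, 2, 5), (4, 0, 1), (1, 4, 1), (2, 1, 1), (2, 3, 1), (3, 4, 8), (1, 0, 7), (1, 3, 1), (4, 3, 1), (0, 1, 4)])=4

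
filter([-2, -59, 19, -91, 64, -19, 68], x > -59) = [-2, 19, 64, -19, 68]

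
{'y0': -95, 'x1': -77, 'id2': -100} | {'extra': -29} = {'y0': -95, 'x1': -77, 'id2': -100, 'extra': -29}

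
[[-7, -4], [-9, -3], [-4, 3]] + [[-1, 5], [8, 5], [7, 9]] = [[-8, 1], [-1, 2], [3, 12]]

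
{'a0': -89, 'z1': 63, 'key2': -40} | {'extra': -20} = {'a0': -89, 'z1': 63, 'key2': -40, 'extra': -20}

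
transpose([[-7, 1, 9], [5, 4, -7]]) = [[-7, 5], [1, 4], [9, -7]]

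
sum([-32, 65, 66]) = (-32) + 65 + 66
= 99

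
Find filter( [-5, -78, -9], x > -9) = keep x where x > -9: -5✓, -78✗, -9✗
= [-5]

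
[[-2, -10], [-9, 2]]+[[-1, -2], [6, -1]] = [[-3, -12], [-3, 1]]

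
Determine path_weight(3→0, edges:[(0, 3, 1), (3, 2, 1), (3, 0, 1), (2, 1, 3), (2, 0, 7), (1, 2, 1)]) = 1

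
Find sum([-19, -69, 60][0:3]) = -28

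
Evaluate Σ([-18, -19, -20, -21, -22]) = (-18) + (-19) + (-20) + (-21) + (-22)
= -100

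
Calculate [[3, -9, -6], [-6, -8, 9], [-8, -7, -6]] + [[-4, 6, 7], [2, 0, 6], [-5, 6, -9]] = [[-1, -3, 1], [-4, -8, 15], [-13, -1, -15]]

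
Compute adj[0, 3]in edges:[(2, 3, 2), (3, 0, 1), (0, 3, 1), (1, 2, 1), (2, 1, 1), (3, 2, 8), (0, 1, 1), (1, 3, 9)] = 1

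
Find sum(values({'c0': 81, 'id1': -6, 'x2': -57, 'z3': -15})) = 3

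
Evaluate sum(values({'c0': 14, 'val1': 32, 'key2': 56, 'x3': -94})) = 14 + 32 + 56 + (-94)
= 8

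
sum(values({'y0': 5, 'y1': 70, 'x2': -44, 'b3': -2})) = 5 + 70 + (-44) + (-2)
= 29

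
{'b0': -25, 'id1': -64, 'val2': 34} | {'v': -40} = {'b0': -25, 'id1': -64, 'val2': 34, 'v': -40}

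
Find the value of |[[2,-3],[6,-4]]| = (2)*(-4) - (-3)*(6)
= 10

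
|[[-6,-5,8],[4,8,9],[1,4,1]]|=(1)*(-6)*det([[8, 9], [4, 1]]) + (-1)*(-5)*det([[4, 9], [1, 1]]) + (1)*(8)*det([[4, 8], [1, 4]])
= 168 + -25 + 64
= 207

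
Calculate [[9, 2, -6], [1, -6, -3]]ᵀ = [[9, 1], [2, -6], [-6, -3]]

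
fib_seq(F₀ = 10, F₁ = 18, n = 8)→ F_2 = F_1 + F_0 = 28
F_3 = F_2 + F_1 = 46
F_4 = F_3 + F_2 = 74
...
= [10, 18, 28, 46, 74, 120, 194, 314]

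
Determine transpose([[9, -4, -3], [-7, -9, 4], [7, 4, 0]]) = [[9, -7, 7], [-4, -9, 4], [-3, 4, 0]]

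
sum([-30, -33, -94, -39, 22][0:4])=slice → [-30, -33, -94, -39]
(-30) + (-33) + (-94) + (-39)
= -196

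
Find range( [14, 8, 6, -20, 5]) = 34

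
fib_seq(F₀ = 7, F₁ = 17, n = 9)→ [7, 17, 24, 41, 65, 106, 171, 277, 448]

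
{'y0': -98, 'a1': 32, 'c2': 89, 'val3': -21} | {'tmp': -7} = {'y0': -98, 'a1': 32, 'c2': 89, 'val3': -21, 'tmp': -7}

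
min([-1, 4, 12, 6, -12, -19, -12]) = -19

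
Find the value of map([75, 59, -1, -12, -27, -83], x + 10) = 75+10=85, 59+10=69, -1+10=9, -12+10=-2, -27+10=-17, -83+10=-73
= [85, 69, 9, -2, -17, -73]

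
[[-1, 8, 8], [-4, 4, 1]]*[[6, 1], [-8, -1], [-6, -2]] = C[0][0] = (-1)*(6) + (8)*(-8) + (8)*(-6) = -118
C[0][1] = (-1)*(1) + (8)*(-1) + (8)*(-2) = -25
C[1][0] = (-4)*(6) + (4)*(-8) + (1)*(-6) = -62
C[1][1] = (-4)*(1) + (4)*(-1) + (1)*(-2) = -10
= [[-118, -25], [-62, -10]]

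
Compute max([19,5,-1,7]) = 19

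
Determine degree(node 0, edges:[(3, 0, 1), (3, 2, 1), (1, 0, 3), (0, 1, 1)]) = 3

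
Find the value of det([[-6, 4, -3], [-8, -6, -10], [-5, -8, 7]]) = 1054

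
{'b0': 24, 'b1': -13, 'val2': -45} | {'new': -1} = {'b0': 24, 'b1': -13, 'val2': -45, 'new': -1}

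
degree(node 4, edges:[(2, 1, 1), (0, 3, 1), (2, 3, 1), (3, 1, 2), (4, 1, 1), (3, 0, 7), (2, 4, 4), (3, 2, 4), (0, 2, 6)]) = 2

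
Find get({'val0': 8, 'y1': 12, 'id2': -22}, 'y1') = 12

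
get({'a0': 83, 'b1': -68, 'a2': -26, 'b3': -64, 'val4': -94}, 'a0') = 83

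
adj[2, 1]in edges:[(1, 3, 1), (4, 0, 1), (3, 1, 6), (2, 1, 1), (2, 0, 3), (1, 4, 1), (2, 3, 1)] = 1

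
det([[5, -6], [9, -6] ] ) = 24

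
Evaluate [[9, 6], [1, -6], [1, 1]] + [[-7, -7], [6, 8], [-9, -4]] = [[2, -1], [7, 2], [-8, -3]]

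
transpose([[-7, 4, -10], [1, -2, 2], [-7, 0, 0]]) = [[-7, 1, -7], [4, -2, 0], [-10, 2, 0]]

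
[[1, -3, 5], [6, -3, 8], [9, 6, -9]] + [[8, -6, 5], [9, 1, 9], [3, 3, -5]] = [[9, -9, 10], [15, -2, 17], [12, 9, -14]]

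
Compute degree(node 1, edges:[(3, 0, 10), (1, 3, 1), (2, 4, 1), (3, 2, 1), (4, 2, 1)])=1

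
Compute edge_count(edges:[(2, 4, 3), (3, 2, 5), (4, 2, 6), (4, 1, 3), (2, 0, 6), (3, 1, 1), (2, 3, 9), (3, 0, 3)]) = 8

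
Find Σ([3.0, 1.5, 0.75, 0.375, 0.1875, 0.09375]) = 5.90625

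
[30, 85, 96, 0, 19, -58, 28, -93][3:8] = [0, 19, -58, 28, -93]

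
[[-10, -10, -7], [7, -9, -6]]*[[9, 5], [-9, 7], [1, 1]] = C[0][0] = (-10)*(9) + (-10)*(-9) + (-7)*(1) = -7
C[0][1] = (-10)*(5) + (-10)*(7) + (-7)*(1) = -127
C[1][0] = (7)*(9) + (-9)*(-9) + (-6)*(1) = 138
C[1][1] = (7)*(5) + (-9)*(7) + (-6)*(1) = -34
= [[-7, -127], [138, -34]]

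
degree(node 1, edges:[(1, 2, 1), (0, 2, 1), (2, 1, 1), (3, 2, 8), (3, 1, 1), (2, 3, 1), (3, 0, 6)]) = 3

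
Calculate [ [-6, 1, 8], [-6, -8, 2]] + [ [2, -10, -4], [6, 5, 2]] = [[-4, -9, 4], [0, -3, 4]]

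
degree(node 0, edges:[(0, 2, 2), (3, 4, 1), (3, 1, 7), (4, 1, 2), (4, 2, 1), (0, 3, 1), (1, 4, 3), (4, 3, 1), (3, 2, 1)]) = incident: (0,2), (0,3)
= 2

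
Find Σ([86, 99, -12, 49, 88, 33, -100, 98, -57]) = 284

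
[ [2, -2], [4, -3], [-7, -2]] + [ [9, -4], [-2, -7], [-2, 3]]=[[11, -6], [2, -10], [-9, 1]]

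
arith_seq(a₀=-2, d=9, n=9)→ [-2, 7, 16, 25, 34, 43, 52, 61, 70]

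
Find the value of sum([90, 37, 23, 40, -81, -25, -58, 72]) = 90 + 37 + 23 + 40 + (-81) + (-25) + (-58) + 72
= 98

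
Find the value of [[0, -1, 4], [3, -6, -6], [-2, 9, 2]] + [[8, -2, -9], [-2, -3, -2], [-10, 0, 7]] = [[8, -3, -5], [1, -9, -8], [-12, 9, 9]]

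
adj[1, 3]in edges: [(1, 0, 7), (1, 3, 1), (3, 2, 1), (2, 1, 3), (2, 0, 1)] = 1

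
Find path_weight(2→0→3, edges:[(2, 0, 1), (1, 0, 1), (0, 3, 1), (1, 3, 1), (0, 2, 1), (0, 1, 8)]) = w(2→0)=1 + w(0→3)=1
= 2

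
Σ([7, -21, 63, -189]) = -140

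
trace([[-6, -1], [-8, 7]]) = diagonal: (-6) + 7
= 1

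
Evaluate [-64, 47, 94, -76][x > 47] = [94]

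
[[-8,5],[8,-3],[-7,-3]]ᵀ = [[-8, 8, -7], [5, -3, -3]]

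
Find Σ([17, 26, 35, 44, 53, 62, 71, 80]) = 388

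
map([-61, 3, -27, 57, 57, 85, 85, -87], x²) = [3721, 9, 729, 3249, 3249, 7225, 7225, 7569]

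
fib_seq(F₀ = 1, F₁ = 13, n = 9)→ [1, 13, 14, 27, 41, 68, 109, 177, 286]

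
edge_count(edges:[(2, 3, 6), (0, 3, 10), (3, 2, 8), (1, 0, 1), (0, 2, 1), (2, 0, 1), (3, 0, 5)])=7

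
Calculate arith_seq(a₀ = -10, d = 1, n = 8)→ a_0 = -10 + 0*1 = -10
a_1 = -10 + 1*1 = -9
a_2 = -10 + 2*1 = -8
...
= [-10, -9, -8, -7, -6, -5, -4, -3]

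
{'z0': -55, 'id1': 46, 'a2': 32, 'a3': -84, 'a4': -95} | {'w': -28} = {'z0': -55, 'id1': 46, 'a2': 32, 'a3': -84, 'a4': -95, 'w': -28}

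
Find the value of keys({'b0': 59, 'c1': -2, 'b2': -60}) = ['b0', 'c1', 'b2']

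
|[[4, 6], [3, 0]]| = -18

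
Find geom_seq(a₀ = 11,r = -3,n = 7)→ a_0 = 11*(-3)^0 = 11
a_1 = 11*(-3)^1 = -33
a_2 = 11*(-3)^2 = 99
...
= [11, -33, 99, -297, 891, -2673, 8019]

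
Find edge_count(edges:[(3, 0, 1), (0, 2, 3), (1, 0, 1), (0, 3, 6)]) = 4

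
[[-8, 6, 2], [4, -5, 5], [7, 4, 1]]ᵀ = [[-8, 4, 7], [6, -5, 4], [2, 5, 1]]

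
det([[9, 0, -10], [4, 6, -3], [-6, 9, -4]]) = -693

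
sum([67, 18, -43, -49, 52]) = 45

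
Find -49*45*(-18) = 39690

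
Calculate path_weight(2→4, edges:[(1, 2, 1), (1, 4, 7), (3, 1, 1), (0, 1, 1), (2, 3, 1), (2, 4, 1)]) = 1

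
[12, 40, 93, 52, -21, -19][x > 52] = [93]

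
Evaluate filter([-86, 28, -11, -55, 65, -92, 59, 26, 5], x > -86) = keep x where x > -86: -86✗, 28✓, -11✓, -55✓, 65✓, -92✗, 59✓, 26✓, 5✓
= [28, -11, -55, 65, 59, 26, 5]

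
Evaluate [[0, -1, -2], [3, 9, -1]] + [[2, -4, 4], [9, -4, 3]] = [[2, -5, 2], [12, 5, 2]]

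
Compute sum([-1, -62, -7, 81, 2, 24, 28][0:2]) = slice → [-1, -62]
(-1) + (-62)
= -63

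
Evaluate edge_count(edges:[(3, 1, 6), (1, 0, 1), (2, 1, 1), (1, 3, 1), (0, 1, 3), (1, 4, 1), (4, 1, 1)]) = 7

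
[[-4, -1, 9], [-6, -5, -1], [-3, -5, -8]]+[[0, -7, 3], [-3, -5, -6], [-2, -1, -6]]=[[-4, -8, 12], [-9, -10, -7], [-5, -6, -14]]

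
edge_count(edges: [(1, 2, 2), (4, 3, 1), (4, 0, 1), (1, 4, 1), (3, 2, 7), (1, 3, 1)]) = 6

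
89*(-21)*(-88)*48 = 7894656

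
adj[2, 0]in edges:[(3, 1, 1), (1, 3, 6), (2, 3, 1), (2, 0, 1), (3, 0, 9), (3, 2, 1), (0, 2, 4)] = 1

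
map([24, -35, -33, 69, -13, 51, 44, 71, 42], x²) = [576, 1225, 1089, 4761, 169, 2601, 1936, 5041, 1764]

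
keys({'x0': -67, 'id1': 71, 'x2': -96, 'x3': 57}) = ['x0', 'id1', 'x2', 'x3']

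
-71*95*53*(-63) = 22521555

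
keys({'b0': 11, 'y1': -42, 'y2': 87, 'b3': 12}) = ['b0', 'y1', 'y2', 'b3']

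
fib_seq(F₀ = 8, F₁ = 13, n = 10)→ F_2 = F_1 + F_0 = 21
F_3 = F_2 + F_1 = 34
F_4 = F_3 + F_2 = 55
...
= [8, 13, 21, 34, 55, 89, 144, 233, 377, 610]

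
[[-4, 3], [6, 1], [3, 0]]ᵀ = [[-4, 6, 3], [3, 1, 0]]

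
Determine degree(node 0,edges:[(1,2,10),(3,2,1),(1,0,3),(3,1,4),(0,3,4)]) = 2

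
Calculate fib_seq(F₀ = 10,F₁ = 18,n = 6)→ [10, 18, 28, 46, 74, 120]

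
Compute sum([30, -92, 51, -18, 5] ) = 30 + (-92) + 51 + (-18) + 5
= -24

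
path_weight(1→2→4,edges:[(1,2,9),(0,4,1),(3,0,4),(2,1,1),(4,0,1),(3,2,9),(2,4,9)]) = w(1→2)=9 + w(2→4)=9
= 18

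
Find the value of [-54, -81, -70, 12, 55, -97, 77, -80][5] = -97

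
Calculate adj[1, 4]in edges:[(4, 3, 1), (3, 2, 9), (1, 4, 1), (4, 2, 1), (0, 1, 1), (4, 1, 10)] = 1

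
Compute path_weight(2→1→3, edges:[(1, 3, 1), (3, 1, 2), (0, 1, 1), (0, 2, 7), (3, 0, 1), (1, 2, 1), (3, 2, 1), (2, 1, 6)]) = 7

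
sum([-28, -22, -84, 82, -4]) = (-28) + (-22) + (-84) + 82 + (-4)
= -56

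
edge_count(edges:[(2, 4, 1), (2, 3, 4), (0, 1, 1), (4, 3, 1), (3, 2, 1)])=5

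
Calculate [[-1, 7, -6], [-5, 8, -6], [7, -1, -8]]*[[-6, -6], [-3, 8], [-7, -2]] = [[27, 74], [48, 106], [17, -34]]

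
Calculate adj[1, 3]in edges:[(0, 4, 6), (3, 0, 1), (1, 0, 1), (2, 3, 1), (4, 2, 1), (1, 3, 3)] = 3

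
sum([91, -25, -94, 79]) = 91 + (-25) + (-94) + 79
= 51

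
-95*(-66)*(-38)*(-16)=3812160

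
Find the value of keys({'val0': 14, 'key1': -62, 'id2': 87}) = ['val0', 'key1', 'id2']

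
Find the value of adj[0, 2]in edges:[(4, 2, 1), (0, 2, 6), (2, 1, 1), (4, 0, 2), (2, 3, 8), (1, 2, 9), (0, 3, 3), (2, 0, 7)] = 6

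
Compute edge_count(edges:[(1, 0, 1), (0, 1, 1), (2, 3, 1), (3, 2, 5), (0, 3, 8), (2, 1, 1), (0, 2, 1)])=7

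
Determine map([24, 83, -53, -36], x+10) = 24+10=34, 83+10=93, -53+10=-43, -36+10=-26
= [34, 93, -43, -26]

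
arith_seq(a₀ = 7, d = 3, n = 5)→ [7, 10, 13, 16, 19]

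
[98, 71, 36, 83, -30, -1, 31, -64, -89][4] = -30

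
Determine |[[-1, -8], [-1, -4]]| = (-1)*(-4) - (-8)*(-1)
= -4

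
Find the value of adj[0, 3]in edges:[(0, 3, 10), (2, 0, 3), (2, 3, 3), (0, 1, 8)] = 10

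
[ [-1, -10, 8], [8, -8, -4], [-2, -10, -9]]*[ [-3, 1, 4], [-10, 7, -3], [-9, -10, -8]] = [[31, -151, -38], [92, -8, 88], [187, 18, 94]]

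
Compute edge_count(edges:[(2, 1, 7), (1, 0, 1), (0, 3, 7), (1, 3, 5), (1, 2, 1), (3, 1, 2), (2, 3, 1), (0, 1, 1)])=8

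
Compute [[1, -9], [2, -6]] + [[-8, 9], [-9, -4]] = [[-7, 0], [-7, -10]]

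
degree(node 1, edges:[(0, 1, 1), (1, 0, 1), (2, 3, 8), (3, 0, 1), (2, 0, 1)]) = incident: (0,1), (1,0)
= 2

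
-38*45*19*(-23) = 747270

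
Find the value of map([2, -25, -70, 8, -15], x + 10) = [12, -15, -60, 18, -5]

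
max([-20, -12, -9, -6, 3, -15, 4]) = 4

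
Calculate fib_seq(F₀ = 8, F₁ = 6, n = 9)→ F_2 = F_1 + F_0 = 14
F_3 = F_2 + F_1 = 20
F_4 = F_3 + F_2 = 34
...
= [8, 6, 14, 20, 34, 54, 88, 142, 230]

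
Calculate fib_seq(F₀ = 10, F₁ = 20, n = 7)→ [10, 20, 30, 50, 80, 130, 210]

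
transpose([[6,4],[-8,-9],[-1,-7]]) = [[6, -8, -1], [4, -9, -7]]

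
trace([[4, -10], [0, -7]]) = -3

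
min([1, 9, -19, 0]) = -19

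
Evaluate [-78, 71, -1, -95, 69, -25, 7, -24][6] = 7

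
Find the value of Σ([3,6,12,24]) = 3 + 6 + 12 + 24
= 45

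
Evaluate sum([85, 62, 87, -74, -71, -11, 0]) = 85 + 62 + 87 + (-74) + (-71) + (-11) + 0
= 78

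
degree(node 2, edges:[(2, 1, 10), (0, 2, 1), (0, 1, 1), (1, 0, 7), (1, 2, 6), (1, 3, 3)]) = 3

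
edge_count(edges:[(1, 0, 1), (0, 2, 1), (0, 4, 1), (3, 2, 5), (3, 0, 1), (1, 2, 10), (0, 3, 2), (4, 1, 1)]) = 8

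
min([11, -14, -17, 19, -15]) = -17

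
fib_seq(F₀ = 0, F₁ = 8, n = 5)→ [0, 8, 8, 16, 24]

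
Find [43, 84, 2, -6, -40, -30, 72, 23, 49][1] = 84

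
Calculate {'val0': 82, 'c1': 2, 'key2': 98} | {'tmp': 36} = {'val0': 82, 'c1': 2, 'key2': 98, 'tmp': 36}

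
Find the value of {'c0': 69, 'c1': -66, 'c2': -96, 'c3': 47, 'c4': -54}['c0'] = 69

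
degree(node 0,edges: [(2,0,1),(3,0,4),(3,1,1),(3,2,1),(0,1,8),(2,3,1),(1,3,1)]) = incident: (2,0), (3,0), (0,1)
= 3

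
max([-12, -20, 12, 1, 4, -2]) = 12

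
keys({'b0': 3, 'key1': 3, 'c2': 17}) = ['b0', 'key1', 'c2']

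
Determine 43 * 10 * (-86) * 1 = -36980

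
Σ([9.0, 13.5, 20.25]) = 42.75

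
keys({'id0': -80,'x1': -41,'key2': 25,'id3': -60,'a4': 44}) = ['id0', 'x1', 'key2', 'id3', 'a4']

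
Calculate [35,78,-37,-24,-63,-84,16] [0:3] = [35, 78, -37]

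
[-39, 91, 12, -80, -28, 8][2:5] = [12, -80, -28]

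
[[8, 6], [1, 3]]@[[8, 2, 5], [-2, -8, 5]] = [[52, -32, 70], [2, -22, 20]]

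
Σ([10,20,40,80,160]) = 310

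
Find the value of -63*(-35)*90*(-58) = -11510100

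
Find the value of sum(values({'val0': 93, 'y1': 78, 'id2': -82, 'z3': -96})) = 93 + 78 + (-82) + (-96)
= -7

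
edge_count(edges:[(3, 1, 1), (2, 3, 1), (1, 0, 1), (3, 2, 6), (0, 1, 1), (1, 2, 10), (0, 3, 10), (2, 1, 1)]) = 8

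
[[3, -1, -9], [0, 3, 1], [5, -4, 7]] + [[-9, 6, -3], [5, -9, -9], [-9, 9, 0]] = [[-6, 5, -12], [5, -6, -8], [-4, 5, 7]]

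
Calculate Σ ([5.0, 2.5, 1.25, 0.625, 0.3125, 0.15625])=9.84375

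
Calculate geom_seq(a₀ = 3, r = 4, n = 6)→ [3, 12, 48, 192, 768, 3072]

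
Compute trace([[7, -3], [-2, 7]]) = 14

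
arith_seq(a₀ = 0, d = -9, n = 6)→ [0, -9, -18, -27, -36, -45]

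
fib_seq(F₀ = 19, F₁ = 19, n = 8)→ F_2 = F_1 + F_0 = 38
F_3 = F_2 + F_1 = 57
F_4 = F_3 + F_2 = 95
...
= [19, 19, 38, 57, 95, 152, 247, 399]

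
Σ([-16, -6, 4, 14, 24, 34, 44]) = 98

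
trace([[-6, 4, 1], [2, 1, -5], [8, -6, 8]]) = 3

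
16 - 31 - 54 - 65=-134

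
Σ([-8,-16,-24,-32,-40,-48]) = (-8) + (-16) + (-24) + (-32) + (-40) + (-48)
= -168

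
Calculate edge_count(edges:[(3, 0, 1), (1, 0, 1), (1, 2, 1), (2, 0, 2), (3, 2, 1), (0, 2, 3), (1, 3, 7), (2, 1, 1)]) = 8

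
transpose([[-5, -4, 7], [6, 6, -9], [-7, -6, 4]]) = [[-5, 6, -7], [-4, 6, -6], [7, -9, 4]]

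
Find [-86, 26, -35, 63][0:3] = [-86, 26, -35]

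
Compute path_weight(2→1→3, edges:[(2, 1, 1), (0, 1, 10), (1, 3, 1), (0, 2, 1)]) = 2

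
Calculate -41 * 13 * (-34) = 18122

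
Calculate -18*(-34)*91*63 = 3508596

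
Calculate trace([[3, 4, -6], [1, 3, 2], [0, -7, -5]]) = diagonal: 3 + 3 + (-5)
= 1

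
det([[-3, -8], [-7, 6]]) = -74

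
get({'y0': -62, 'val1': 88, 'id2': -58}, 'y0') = -62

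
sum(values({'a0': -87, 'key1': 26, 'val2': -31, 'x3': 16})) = -76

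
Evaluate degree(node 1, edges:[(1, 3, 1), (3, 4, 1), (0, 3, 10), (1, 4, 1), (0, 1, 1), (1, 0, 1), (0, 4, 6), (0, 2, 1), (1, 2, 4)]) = 5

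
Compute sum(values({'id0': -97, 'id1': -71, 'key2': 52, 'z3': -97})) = (-97) + (-71) + 52 + (-97)
= -213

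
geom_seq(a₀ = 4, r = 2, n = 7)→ [4, 8, 16, 32, 64, 128, 256]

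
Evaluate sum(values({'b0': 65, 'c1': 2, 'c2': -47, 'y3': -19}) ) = 1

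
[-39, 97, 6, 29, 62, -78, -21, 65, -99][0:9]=[-39, 97, 6, 29, 62, -78, -21, 65, -99]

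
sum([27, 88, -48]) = 27 + 88 + (-48)
= 67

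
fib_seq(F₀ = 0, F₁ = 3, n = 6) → F_2 = F_1 + F_0 = 3
F_3 = F_2 + F_1 = 6
F_4 = F_3 + F_2 = 9
...
= [0, 3, 3, 6, 9, 15]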